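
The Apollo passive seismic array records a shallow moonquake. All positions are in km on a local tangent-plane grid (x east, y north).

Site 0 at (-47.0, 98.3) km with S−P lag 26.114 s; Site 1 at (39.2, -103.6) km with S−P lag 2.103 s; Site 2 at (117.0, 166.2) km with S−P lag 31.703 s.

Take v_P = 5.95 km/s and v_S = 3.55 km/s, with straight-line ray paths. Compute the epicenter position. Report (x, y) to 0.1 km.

x ≈ 57.5 km, y ≈ -106.4 km

Distance from S−P lag: d = Δt · v_P v_S / (v_P − v_S) = Δt · (5.95·3.55)/(5.95−3.55) ≈ 8.8010·Δt.
So d_Site 0 = 229.83, d_Site 1 = 18.51, d_Site 2 = 279.02 km.
Circle about each station: (x + 47.0)² + (y − 98.3)² = 229.83²; (x − 39.2)² + (y + 103.6)² = 18.51²; (x − 117.0)² + (y − 166.2)² = 279.02².
Subtracting the Site 0 equation from the Site 1 and Site 2 equations removes the quadratic terms:
172.4 x − 403.8 y = 52876.92
328.0 x + 135.8 y = 4409.22
Solving the 2×2 system: x ≈ 57.5, y ≈ -106.4 km.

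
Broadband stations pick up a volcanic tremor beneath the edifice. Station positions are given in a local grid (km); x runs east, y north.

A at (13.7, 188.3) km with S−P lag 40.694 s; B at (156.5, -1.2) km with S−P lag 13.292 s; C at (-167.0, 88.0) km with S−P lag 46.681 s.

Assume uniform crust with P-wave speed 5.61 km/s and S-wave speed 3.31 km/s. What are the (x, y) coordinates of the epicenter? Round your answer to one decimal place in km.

Distance from S−P lag: d = Δt · v_P v_S / (v_P − v_S) = Δt · (5.61·3.31)/(5.61−3.31) ≈ 8.0735·Δt.
So d_A = 328.54, d_B = 107.31, d_C = 376.88 km.
Circle about each station: (x − 13.7)² + (y − 188.3)² = 328.54²; (x − 156.5)² + (y + 1.2)² = 107.31²; (x + 167.0)² + (y − 88.0)² = 376.88².
Subtracting pairs of circle equations eliminates x²+y² and gives linear equations (the radical axes):
285.6 x − 379.0 y = 85272.21
-361.4 x − 200.6 y = -34111.58
Solving the 2×2 system: x ≈ 154.6, y ≈ -108.5 km.

154.6 km east, -108.5 km north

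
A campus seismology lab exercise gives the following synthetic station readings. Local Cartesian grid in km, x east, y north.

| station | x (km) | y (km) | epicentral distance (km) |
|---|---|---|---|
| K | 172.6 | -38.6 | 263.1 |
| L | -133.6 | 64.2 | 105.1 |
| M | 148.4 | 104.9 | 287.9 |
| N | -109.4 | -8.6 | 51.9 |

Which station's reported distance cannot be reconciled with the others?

Solve using three stations at a time. Using K, M, N (subtract circle equations pairwise → linear system) gives (x, y) ≈ (-89.9, -56.7).
Distances from that point to each station vs reported:
  K: calculated 263.1 vs reported 263.1 → residual 0.0 km
  L: calculated 128.6 vs reported 105.1 → residual 23.5 km
  M: calculated 287.9 vs reported 287.9 → residual 0.0 km
  N: calculated 51.9 vs reported 51.9 → residual 0.0 km
K, M, N are mutually consistent (residuals ≈ 0); L is off by 23.5 km.

L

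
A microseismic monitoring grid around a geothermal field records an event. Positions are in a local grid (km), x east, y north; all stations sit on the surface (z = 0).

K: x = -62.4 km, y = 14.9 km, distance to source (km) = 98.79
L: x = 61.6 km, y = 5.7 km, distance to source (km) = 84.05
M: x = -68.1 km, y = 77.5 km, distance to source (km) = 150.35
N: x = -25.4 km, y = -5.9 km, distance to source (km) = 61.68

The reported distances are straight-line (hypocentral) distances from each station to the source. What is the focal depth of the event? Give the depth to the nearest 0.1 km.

Each station gives a sphere (x−x_i)² + (y−y_i)² + z² = d_i² (stations at z=0).
Subtracting the K sphere from L and M: z² cancels, leaving linear equations in x and y:
248.0 x − 18.4 y = 2406.34
-11.4 x + 125.2 y = -6317.57
Solving: x ≈ 6.000, y ≈ -49.914 km (keep extra digits for the depth step; rounded: 6.0, -49.9).
Then from the K sphere: z² = 98.79² − (x + 62.4)² − (y − 14.9)² with x = 6.000, y = -49.914, so z ≈ 29.666 ≈ 29.7 km.

z ≈ 29.7 km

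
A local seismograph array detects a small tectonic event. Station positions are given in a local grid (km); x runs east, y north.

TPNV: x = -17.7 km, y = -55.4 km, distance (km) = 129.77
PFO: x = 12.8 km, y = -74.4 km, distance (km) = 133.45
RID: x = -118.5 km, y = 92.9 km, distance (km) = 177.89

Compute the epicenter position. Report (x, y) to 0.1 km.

Circle about each station: (x + 17.7)² + (y + 55.4)² = 129.77²; (x − 12.8)² + (y + 74.4)² = 133.45²; (x + 118.5)² + (y − 92.9)² = 177.89².
Subtracting pairs of circle equations eliminates x²+y² and gives linear equations (the radical axes):
61.0 x − 38.0 y = 1348.10
-201.6 x + 296.6 y = 4485.61
Solving the 2×2 system: x ≈ 54.7, y ≈ 52.3 km.

54.7 km east, 52.3 km north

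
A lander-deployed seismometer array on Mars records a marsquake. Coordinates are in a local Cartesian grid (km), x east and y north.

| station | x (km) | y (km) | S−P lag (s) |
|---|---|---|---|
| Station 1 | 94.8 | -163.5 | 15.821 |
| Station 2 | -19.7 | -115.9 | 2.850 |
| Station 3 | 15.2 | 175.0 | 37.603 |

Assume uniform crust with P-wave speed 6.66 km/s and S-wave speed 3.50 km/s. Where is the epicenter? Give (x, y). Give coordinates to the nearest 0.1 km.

x ≈ -4.2 km, y ≈ -101.7 km

Distance from S−P lag: d = Δt · v_P v_S / (v_P − v_S) = Δt · (6.66·3.50)/(6.66−3.50) ≈ 7.3766·Δt.
So d_Station 1 = 116.70, d_Station 2 = 21.02, d_Station 3 = 277.38 km.
Circle about each station: (x − 94.8)² + (y + 163.5)² = 116.70²; (x + 19.7)² + (y + 115.9)² = 21.02²; (x − 15.2)² + (y − 175.0)² = 277.38².
Subtracting the Station 1 equation from the Station 2 and Station 3 equations removes the quadratic terms:
-229.0 x + 95.2 y = -8721.34
-159.2 x + 677.0 y = -68184.02
Solving the 2×2 system: x ≈ -4.2, y ≈ -101.7 km.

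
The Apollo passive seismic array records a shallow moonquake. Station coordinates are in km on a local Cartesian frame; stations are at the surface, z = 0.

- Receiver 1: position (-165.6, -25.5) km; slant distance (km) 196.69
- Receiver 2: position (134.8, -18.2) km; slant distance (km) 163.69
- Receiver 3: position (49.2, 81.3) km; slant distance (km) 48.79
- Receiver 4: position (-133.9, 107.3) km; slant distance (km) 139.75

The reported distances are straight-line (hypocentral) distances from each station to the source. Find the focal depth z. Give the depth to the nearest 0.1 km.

depth ≈ 11.5 km

Each station gives a sphere (x−x_i)² + (y−y_i)² + z² = d_i² (stations at z=0).
Subtracting the Receiver 1 sphere from Receiver 2 and Receiver 3: z² cancels, leaving linear equations in x and y:
600.8 x + 14.6 y = 2321.21
429.6 x + 213.6 y = 17263.21
Solving: x ≈ 1.997, y ≈ 76.804 km (keep extra digits for the depth step; rounded: 2.0, 76.8).
Then from the Receiver 1 sphere: z² = 196.69² − (x + 165.6)² − (y + 25.5)² with x = 1.997, y = 76.804, so z ≈ 11.493 ≈ 11.5 km.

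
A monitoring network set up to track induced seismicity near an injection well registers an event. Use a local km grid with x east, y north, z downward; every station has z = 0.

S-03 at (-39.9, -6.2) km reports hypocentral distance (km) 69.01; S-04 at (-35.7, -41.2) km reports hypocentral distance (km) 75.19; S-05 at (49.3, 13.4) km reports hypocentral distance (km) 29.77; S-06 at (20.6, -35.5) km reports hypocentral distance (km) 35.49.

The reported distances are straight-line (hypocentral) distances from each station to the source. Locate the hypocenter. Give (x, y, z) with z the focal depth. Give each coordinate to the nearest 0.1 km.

Each station gives a sphere (x−x_i)² + (y−y_i)² + z² = d_i² (stations at z=0).
Subtracting the S-03 sphere from S-04 and S-05: z² cancels, leaving linear equations in x and y:
8.4 x − 70.0 y = 450.32
178.4 x + 39.2 y = 4855.73
Solving: x ≈ 27.896, y ≈ -3.086 km (keep extra digits for the depth step; rounded: 27.9, -3.1).
Then from the S-03 sphere: z² = 69.01² − (x + 39.9)² − (y + 6.2)² with x = 27.896, y = -3.086, so z ≈ 12.505 ≈ 12.5 km.

x ≈ 27.9 km, y ≈ -3.1 km, depth ≈ 12.5 km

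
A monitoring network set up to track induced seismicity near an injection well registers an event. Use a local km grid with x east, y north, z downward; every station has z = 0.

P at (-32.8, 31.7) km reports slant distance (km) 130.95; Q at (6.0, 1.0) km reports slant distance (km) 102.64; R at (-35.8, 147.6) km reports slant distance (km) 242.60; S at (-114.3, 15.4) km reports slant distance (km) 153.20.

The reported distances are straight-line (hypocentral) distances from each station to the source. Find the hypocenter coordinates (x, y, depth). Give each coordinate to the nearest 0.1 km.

Each station gives a sphere (x−x_i)² + (y−y_i)² + z² = d_i² (stations at z=0).
Subtracting the P sphere from Q and R: z² cancels, leaving linear equations in x and y:
77.6 x − 61.4 y = 4569.20
-6.0 x + 231.8 y = -20720.19
Solving: x ≈ -12.093, y ≈ -89.701 km (keep extra digits for the depth step; rounded: -12.1, -89.7).
Then from the P sphere: z² = 130.95² − (x + 32.8)² − (y − 31.7)² with x = -12.093, y = -89.701, so z ≈ 44.508 ≈ 44.5 km.

x ≈ -12.1 km, y ≈ -89.7 km, depth ≈ 44.5 km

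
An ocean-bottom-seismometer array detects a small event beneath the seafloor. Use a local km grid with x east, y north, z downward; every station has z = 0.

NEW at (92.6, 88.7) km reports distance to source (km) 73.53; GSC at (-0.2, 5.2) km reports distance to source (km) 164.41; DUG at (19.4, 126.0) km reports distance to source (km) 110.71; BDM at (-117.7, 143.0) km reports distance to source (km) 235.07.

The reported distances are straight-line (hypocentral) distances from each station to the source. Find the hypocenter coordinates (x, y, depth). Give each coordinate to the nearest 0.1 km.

(104.8, 111.3, 68.9)

Each station gives a sphere (x−x_i)² + (y−y_i)² + z² = d_i² (stations at z=0).
Subtracting the NEW sphere from GSC and DUG: z² cancels, leaving linear equations in x and y:
-185.6 x − 167.0 y = -38039.36
-146.4 x + 74.6 y = -7040.13
Solving: x ≈ 104.804, y ≈ 111.303 km (keep extra digits for the depth step; rounded: 104.8, 111.3).
Then from the NEW sphere: z² = 73.53² − (x − 92.6)² − (y − 88.7)² with x = 104.804, y = 111.303, so z ≈ 68.897 ≈ 68.9 km.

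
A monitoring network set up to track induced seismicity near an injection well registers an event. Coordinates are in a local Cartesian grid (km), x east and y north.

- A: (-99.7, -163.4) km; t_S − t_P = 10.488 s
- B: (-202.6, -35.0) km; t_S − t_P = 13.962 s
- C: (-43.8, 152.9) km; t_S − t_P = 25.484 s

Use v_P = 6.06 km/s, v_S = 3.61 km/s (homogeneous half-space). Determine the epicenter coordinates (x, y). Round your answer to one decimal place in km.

Distance from S−P lag: d = Δt · v_P v_S / (v_P − v_S) = Δt · (6.06·3.61)/(6.06−3.61) ≈ 8.9292·Δt.
So d_A = 93.65, d_B = 124.67, d_C = 227.55 km.
Circle about each station: (x + 99.7)² + (y + 163.4)² = 93.65²; (x + 202.6)² + (y + 35.0)² = 124.67²; (x + 43.8)² + (y − 152.9)² = 227.55².
Subtracting the A equation from the B and C equations removes the quadratic terms:
-205.8 x + 256.8 y = -1140.18
111.8 x + 632.6 y = -54351.48
Solving the 2×2 system: x ≈ -83.3, y ≈ -71.2 km.

(-83.3, -71.2)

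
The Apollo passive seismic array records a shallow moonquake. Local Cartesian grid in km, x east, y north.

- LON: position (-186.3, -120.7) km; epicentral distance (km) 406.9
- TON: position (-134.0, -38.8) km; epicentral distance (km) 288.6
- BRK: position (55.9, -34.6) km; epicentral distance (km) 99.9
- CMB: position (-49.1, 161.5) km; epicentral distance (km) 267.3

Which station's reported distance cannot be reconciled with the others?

Solve using three stations at a time. Using TON, BRK, CMB (subtract circle equations pairwise → linear system) gives (x, y) ≈ (153.4, -12.9).
Distances from that point to each station vs reported:
  LON: calculated 356.4 vs reported 406.9 → residual 50.5 km
  TON: calculated 288.6 vs reported 288.6 → residual 0.0 km
  BRK: calculated 99.9 vs reported 99.9 → residual 0.0 km
  CMB: calculated 267.3 vs reported 267.3 → residual 0.0 km
TON, BRK, CMB are mutually consistent (residuals ≈ 0); LON is off by 50.5 km.

LON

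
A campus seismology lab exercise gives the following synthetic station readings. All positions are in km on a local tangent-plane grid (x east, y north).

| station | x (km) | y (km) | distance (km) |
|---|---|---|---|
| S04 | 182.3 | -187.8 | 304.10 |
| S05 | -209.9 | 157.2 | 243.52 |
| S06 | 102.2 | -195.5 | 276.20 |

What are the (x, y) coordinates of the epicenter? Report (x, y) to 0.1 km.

16.3 km east, 67.0 km north

Circle about each station: (x − 182.3)² + (y + 187.8)² = 304.10²; (x + 209.9)² + (y − 157.2)² = 243.52²; (x − 102.2)² + (y + 195.5)² = 276.20².
Subtracting the S04 equation from the S05 and S06 equations removes the quadratic terms:
-784.4 x + 690.0 y = 33442.54
-160.2 x − 15.4 y = -3646.67
Solving the 2×2 system: x ≈ 16.3, y ≈ 67.0 km.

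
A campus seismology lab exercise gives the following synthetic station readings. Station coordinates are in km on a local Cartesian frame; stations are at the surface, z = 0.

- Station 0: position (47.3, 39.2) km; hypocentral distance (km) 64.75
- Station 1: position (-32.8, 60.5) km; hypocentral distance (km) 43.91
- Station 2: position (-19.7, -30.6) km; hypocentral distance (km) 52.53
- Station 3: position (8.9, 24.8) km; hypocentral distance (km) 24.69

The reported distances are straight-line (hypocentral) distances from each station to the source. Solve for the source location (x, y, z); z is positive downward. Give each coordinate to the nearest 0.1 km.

Each station gives a sphere (x−x_i)² + (y−y_i)² + z² = d_i² (stations at z=0).
Subtracting the Station 0 sphere from Station 1 and Station 2: z² cancels, leaving linear equations in x and y:
-160.2 x + 42.6 y = 3226.63
-134.0 x − 139.6 y = -1016.32
Solving: x ≈ -14.503, y ≈ 21.202 km (keep extra digits for the depth step; rounded: -14.5, 21.2).
Then from the Station 0 sphere: z² = 64.75² − (x − 47.3)² − (y − 39.2)² with x = -14.503, y = 21.202, so z ≈ 7.002 ≈ 7.0 km.

x ≈ -14.5 km, y ≈ 21.2 km, depth ≈ 7.0 km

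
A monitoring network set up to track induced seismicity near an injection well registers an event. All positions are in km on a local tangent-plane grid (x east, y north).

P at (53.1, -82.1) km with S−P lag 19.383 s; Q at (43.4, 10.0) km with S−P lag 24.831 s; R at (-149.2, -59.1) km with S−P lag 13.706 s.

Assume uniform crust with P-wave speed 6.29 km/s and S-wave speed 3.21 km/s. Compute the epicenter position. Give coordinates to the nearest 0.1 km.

(-71.9, -104.9)

Distance from S−P lag: d = Δt · v_P v_S / (v_P − v_S) = Δt · (6.29·3.21)/(6.29−3.21) ≈ 6.5555·Δt.
So d_P = 127.07, d_Q = 162.78, d_R = 89.85 km.
Circle about each station: (x − 53.1)² + (y + 82.1)² = 127.07²; (x − 43.4)² + (y − 10.0)² = 162.78²; (x + 149.2)² + (y + 59.1)² = 89.85².
Subtracting the P equation from the Q and R equations removes the quadratic terms:
-19.4 x + 184.2 y = -17927.00
-404.6 x + 46.0 y = 24267.19
Solving the 2×2 system: x ≈ -71.9, y ≈ -104.9 km.
Check against P (with the unrounded x, y): √((x − 53.1)²+(y + 82.1)²) = 127.07 ≈ 127.07 km. ✓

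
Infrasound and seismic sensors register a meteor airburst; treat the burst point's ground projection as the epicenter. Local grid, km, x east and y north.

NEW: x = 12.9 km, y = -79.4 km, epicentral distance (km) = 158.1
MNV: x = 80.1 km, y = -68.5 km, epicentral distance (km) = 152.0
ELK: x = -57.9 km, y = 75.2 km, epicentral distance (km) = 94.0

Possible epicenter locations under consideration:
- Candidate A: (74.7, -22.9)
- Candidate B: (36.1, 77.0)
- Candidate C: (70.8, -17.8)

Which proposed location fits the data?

For each candidate, compare |candidate − station| to the reported distance:
Candidate A: residuals NEW 74.4, MNV 106.1, ELK 70.9 → max 106.1 km
Candidate B: residuals NEW 0.0, MNV 0.0, ELK 0.0 → max 0.0 km
Candidate C: residuals NEW 73.6, MNV 100.5, ELK 64.8 → max 100.5 km
Only Candidate B has all residuals ≈ 0.

Candidate B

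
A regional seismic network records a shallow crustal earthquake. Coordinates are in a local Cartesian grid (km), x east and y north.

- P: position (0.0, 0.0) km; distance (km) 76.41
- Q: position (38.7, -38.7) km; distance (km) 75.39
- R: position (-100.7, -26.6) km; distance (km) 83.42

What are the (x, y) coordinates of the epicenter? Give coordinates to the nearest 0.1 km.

-29.7 km east, -70.4 km north

Circle about each station: x² + y² = 76.41²; (x − 38.7)² + (y + 38.7)² = 75.39²; (x + 100.7)² + (y + 26.6)² = 83.42².
Subtracting the P equation from the Q and R equations removes the quadratic terms:
77.4 x − 77.4 y = 3150.22
-201.4 x − 53.2 y = 9727.64
Solving the 2×2 system: x ≈ -29.7, y ≈ -70.4 km.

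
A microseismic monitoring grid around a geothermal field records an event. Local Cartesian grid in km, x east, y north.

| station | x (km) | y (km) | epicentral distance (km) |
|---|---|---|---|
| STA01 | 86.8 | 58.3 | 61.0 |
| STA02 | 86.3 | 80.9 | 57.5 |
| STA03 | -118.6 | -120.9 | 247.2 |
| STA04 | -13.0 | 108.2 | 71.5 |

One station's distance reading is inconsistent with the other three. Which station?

STA04

Solve using three stations at a time. Using STA01, STA02, STA03 (subtract circle equations pairwise → linear system) gives (x, y) ≈ (28.9, 77.5).
Distances from that point to each station vs reported:
  STA01: calculated 61.0 vs reported 61.0 → residual 0.0 km
  STA02: calculated 57.5 vs reported 57.5 → residual 0.0 km
  STA03: calculated 247.2 vs reported 247.2 → residual 0.0 km
  STA04: calculated 51.9 vs reported 71.5 → residual 19.6 km
STA01, STA02, STA03 are mutually consistent (residuals ≈ 0); STA04 is off by 19.6 km.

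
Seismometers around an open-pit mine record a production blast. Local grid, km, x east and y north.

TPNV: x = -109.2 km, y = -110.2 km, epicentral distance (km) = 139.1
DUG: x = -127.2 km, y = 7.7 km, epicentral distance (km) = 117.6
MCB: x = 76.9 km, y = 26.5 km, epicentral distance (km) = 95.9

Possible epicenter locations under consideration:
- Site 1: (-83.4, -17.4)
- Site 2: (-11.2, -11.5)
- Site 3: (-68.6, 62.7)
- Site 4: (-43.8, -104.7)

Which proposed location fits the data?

For each candidate, compare |candidate − station| to the reported distance:
Site 1: residuals TPNV 42.8, DUG 67.1, MCB 70.3 → max 70.3 km
Site 2: residuals TPNV 0.0, DUG 0.0, MCB 0.0 → max 0.0 km
Site 3: residuals TPNV 38.5, DUG 37.2, MCB 54.0 → max 54.0 km
Site 4: residuals TPNV 73.5, DUG 22.4, MCB 82.4 → max 82.4 km
Only Site 2 has all residuals ≈ 0.

Site 2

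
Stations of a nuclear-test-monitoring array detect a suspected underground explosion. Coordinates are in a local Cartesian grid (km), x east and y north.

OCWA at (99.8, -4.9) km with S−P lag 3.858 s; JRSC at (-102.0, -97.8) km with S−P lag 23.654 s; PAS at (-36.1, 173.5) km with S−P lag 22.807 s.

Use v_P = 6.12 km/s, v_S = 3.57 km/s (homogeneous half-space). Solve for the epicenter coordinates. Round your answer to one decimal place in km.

(70.0, 9.4)

Distance from S−P lag: d = Δt · v_P v_S / (v_P − v_S) = Δt · (6.12·3.57)/(6.12−3.57) ≈ 8.5680·Δt.
So d_OCWA = 33.06, d_JRSC = 202.67, d_PAS = 195.41 km.
Circle about each station: (x − 99.8)² + (y + 4.9)² = 33.06²; (x + 102.0)² + (y + 97.8)² = 202.67²; (x + 36.1)² + (y − 173.5)² = 195.41².
Subtracting pairs of circle equations eliminates x²+y² and gives linear equations (the radical axes):
-403.6 x − 185.8 y = -29997.38
-271.8 x + 356.8 y = -15670.69
Solving the 2×2 system: x ≈ 70.0, y ≈ 9.4 km.
Check against OCWA (with the unrounded x, y): √((x − 99.8)²+(y + 4.9)²) = 33.06 ≈ 33.06 km. ✓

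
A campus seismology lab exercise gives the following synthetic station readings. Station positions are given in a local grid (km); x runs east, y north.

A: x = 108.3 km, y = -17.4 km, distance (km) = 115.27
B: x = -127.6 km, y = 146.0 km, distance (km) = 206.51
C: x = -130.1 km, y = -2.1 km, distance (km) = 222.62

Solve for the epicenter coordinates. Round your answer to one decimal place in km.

Circle about each station: (x − 108.3)² + (y + 17.4)² = 115.27²; (x + 127.6)² + (y − 146.0)² = 206.51²; (x + 130.1)² + (y + 2.1)² = 222.62².
Subtracting the A equation from the B and C equations removes the quadratic terms:
-471.8 x + 326.8 y = -3793.10
-476.8 x + 30.6 y = -31373.72
Solving the 2×2 system: x ≈ 71.7, y ≈ 91.9 km.
Check against A (with the unrounded x, y): √((x − 108.3)²+(y + 17.4)²) = 115.27 ≈ 115.27 km. ✓

x ≈ 71.7 km, y ≈ 91.9 km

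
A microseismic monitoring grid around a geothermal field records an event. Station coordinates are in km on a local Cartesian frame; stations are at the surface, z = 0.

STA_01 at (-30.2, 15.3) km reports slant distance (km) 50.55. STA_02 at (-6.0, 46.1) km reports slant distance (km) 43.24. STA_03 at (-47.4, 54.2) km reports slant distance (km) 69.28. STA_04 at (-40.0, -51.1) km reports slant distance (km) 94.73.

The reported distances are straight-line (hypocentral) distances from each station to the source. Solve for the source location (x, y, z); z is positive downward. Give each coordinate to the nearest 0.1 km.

Each station gives a sphere (x−x_i)² + (y−y_i)² + z² = d_i² (stations at z=0).
Subtracting the STA_01 sphere from STA_02 and STA_03: z² cancels, leaving linear equations in x and y:
48.4 x + 61.6 y = 1700.68
-34.4 x + 77.8 y = 1793.85
Solving: x ≈ 3.707, y ≈ 24.696 km (keep extra digits for the depth step; rounded: 3.7, 24.7).
Then from the STA_01 sphere: z² = 50.55² − (x + 30.2)² − (y − 15.3)² with x = 3.707, y = 24.696, so z ≈ 36.295 ≈ 36.3 km.

x ≈ 3.7 km, y ≈ 24.7 km, depth ≈ 36.3 km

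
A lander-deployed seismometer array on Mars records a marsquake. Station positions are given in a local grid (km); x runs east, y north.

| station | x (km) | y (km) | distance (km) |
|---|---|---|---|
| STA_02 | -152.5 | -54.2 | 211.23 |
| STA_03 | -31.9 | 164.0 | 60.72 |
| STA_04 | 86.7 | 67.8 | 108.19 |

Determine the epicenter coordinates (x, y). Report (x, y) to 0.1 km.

x ≈ -14.6 km, y ≈ 105.8 km

Circle about each station: (x + 152.5)² + (y + 54.2)² = 211.23²; (x + 31.9)² + (y − 164.0)² = 60.72²; (x − 86.7)² + (y − 67.8)² = 108.19².
Subtracting the STA_02 equation from the STA_03 and STA_04 equations removes the quadratic terms:
241.2 x + 436.4 y = 42650.91
478.4 x + 244.0 y = 18832.88
Solving the 2×2 system: x ≈ -14.6, y ≈ 105.8 km.
Check against STA_02 (with the unrounded x, y): √((x + 152.5)²+(y + 54.2)²) = 211.23 ≈ 211.23 km. ✓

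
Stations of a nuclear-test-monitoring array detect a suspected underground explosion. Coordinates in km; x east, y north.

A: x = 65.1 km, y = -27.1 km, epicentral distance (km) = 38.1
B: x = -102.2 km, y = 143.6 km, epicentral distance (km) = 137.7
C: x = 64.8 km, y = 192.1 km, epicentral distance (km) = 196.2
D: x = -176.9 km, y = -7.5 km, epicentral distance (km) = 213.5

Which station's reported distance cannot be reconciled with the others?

Solve using three stations at a time. Using A, C, D (subtract circle equations pairwise → linear system) gives (x, y) ≈ (36.5, -2.0).
Distances from that point to each station vs reported:
  A: calculated 38.0 vs reported 38.1 → residual 0.1 km
  B: calculated 201.1 vs reported 137.7 → residual 63.4 km
  C: calculated 196.2 vs reported 196.2 → residual 0.0 km
  D: calculated 213.5 vs reported 213.5 → residual 0.0 km
A, C, D are mutually consistent (residuals ≈ 0); B is off by 63.4 km.

B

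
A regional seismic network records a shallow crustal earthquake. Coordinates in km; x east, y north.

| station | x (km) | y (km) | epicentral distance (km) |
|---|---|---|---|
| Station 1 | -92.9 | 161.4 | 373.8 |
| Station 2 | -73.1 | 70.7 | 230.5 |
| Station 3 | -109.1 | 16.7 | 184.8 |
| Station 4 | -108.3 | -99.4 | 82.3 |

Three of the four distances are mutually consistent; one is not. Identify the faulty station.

Solve using three stations at a time. Using Station 2, Station 3, Station 4 (subtract circle equations pairwise → linear system) gives (x, y) ≈ (-50.9, -158.9).
Distances from that point to each station vs reported:
  Station 1: calculated 323.0 vs reported 373.8 → residual 50.8 km
  Station 2: calculated 230.6 vs reported 230.5 → residual 0.1 km
  Station 3: calculated 185.0 vs reported 184.8 → residual 0.2 km
  Station 4: calculated 82.7 vs reported 82.3 → residual 0.4 km
Station 2, Station 3, Station 4 are mutually consistent (residuals ≈ 0); Station 1 is off by 50.8 km.

Station 1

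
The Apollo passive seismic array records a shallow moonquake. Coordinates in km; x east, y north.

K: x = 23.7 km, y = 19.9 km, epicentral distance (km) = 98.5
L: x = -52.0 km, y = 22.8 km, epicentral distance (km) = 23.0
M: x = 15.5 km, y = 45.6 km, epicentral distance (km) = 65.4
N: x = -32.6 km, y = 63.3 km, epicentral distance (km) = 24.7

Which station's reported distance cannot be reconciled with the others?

K

Solve using three stations at a time. Using L, M, N (subtract circle equations pairwise → linear system) gives (x, y) ≈ (-49.9, 45.7).
Distances from that point to each station vs reported:
  K: calculated 78.0 vs reported 98.5 → residual 20.5 km
  L: calculated 23.0 vs reported 23.0 → residual 0.0 km
  M: calculated 65.4 vs reported 65.4 → residual 0.0 km
  N: calculated 24.7 vs reported 24.7 → residual 0.0 km
L, M, N are mutually consistent (residuals ≈ 0); K is off by 20.5 km.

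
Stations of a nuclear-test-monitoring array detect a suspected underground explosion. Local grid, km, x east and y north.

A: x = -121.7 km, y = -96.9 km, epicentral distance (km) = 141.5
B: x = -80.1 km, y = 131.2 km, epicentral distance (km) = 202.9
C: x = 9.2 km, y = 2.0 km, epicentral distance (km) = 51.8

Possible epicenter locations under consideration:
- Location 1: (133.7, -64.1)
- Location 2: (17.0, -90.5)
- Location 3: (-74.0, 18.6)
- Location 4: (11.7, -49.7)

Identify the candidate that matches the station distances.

For each candidate, compare |candidate − station| to the reported distance:
Location 1: residuals A 116.0, B 86.7, C 89.2 → max 116.0 km
Location 2: residuals A 2.7, B 39.1, C 41.0 → max 41.0 km
Location 3: residuals A 16.5, B 90.1, C 33.0 → max 90.1 km
Location 4: residuals A 0.0, B 0.0, C 0.0 → max 0.0 km
Only Location 4 has all residuals ≈ 0.

Location 4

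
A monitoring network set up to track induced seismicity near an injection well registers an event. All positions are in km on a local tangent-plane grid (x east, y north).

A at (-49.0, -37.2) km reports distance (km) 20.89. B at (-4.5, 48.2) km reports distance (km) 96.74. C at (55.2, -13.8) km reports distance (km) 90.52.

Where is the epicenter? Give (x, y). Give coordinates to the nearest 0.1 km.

Circle about each station: (x + 49.0)² + (y + 37.2)² = 20.89²; (x + 4.5)² + (y − 48.2)² = 96.74²; (x − 55.2)² + (y + 13.8)² = 90.52².
Subtracting the A equation from the B and C equations removes the quadratic terms:
89.0 x + 170.8 y = -10363.59
208.4 x + 46.8 y = -8304.84
Solving the 2×2 system: x ≈ -29.7, y ≈ -45.2 km.
Check against A (with the unrounded x, y): √((x + 49.0)²+(y + 37.2)²) = 20.89 ≈ 20.89 km. ✓

x ≈ -29.7 km, y ≈ -45.2 km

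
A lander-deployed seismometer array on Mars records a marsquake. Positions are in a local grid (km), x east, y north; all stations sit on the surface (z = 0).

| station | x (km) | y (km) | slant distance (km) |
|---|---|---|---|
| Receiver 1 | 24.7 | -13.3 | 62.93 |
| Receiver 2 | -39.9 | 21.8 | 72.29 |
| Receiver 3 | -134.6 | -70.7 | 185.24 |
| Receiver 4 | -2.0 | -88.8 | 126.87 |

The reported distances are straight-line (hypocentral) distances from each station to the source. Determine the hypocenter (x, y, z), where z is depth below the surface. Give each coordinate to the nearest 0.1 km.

Each station gives a sphere (x−x_i)² + (y−y_i)² + z² = d_i² (stations at z=0).
Subtracting the Receiver 1 sphere from Receiver 2 and Receiver 3: z² cancels, leaving linear equations in x and y:
-129.2 x + 70.2 y = 14.61
-318.6 x − 114.8 y = -8025.00
Solving: x ≈ 15.100, y ≈ 27.999 km (keep extra digits for the depth step; rounded: 15.1, 28.0).
Then from the Receiver 1 sphere: z² = 62.93² − (x − 24.7)² − (y + 13.3)² with x = 15.100, y = 27.999, so z ≈ 46.502 ≈ 46.5 km.

(15.1, 28.0, 46.5)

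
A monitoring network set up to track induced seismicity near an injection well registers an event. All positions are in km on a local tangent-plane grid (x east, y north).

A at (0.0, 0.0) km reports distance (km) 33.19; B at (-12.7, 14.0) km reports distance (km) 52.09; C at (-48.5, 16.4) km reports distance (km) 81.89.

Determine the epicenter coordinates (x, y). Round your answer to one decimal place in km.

Circle about each station: x² + y² = 33.19²; (x + 12.7)² + (y − 14.0)² = 52.09²; (x + 48.5)² + (y − 16.4)² = 81.89².
Subtracting the A equation from the B and C equations removes the quadratic terms:
-25.4 x + 28.0 y = -1254.50
-97.0 x + 32.8 y = -2983.19
Solving the 2×2 system: x ≈ 22.5, y ≈ -24.4 km.
Check against A (with the unrounded x, y): √(x²+y²) = 33.19 ≈ 33.19 km. ✓

22.5 km east, -24.4 km north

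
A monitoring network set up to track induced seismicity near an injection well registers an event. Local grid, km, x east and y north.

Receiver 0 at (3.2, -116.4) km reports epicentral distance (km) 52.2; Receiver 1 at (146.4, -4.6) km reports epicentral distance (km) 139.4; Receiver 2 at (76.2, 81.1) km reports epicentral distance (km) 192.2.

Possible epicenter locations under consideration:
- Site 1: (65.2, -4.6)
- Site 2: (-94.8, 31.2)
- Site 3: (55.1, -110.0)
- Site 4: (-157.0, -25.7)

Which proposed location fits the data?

Site 3

For each candidate, compare |candidate − station| to the reported distance:
Site 1: residuals Receiver 0 75.6, Receiver 1 58.2, Receiver 2 105.8 → max 105.8 km
Site 2: residuals Receiver 0 125.0, Receiver 1 104.4, Receiver 2 14.1 → max 125.0 km
Site 3: residuals Receiver 0 0.1, Receiver 1 0.0, Receiver 2 0.1 → max 0.1 km
Site 4: residuals Receiver 0 131.9, Receiver 1 164.7, Receiver 2 64.3 → max 164.7 km
Only Site 3 has all residuals ≈ 0.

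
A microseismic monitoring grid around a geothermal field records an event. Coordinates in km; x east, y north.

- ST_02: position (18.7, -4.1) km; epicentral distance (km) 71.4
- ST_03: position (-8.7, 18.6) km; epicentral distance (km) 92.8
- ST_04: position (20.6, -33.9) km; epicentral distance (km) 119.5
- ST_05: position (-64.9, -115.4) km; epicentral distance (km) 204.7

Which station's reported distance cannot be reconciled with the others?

ST_04

Solve using three stations at a time. Using ST_02, ST_03, ST_05 (subtract circle equations pairwise → linear system) gives (x, y) ≈ (84.0, 25.2).
Distances from that point to each station vs reported:
  ST_02: calculated 71.5 vs reported 71.4 → residual 0.1 km
  ST_03: calculated 92.9 vs reported 92.8 → residual 0.1 km
  ST_04: calculated 86.6 vs reported 119.5 → residual 32.9 km
  ST_05: calculated 204.7 vs reported 204.7 → residual 0.0 km
ST_02, ST_03, ST_05 are mutually consistent (residuals ≈ 0); ST_04 is off by 32.9 km.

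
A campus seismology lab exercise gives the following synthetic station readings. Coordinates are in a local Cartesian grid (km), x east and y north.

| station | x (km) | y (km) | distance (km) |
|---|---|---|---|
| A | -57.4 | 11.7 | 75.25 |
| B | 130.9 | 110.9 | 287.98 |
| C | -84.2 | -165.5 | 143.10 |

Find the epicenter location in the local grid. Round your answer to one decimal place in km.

x ≈ -121.7 km, y ≈ -27.4 km

Circle about each station: (x + 57.4)² + (y − 11.7)² = 75.25²; (x − 130.9)² + (y − 110.9)² = 287.98²; (x + 84.2)² + (y + 165.5)² = 143.10².
Subtracting the A equation from the B and C equations removes the quadratic terms:
376.6 x + 198.4 y = -51267.95
-53.6 x − 354.4 y = 16233.19
Solving the 2×2 system: x ≈ -121.7, y ≈ -27.4 km.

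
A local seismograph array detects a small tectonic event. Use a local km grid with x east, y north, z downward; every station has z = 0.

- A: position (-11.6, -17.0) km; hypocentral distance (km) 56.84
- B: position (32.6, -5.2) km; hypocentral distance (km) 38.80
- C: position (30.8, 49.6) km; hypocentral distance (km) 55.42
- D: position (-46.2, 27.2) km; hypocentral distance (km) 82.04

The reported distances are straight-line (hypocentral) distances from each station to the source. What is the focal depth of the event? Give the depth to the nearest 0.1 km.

Each station gives a sphere (x−x_i)² + (y−y_i)² + z² = d_i² (stations at z=0).
Subtracting the A sphere from B and C: z² cancels, leaving linear equations in x and y:
88.4 x + 23.6 y = 2391.59
84.8 x + 133.2 y = 3144.65
Solving: x ≈ 25.001, y ≈ 7.692 km (keep extra digits for the depth step; rounded: 25.0, 7.7).
Then from the A sphere: z² = 56.84² − (x + 11.6)² − (y + 17.0)² with x = 25.001, y = 7.692, so z ≈ 35.797 ≈ 35.8 km.

35.8 km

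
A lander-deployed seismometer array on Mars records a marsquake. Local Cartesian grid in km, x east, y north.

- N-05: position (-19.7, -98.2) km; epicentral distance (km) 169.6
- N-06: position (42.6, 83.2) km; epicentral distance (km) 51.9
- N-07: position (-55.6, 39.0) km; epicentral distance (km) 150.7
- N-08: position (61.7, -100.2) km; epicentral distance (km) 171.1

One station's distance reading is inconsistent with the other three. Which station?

N-05

Solve using three stations at a time. Using N-06, N-07, N-08 (subtract circle equations pairwise → linear system) gives (x, y) ≈ (92.2, 68.1).
Distances from that point to each station vs reported:
  N-05: calculated 200.5 vs reported 169.6 → residual 30.9 km
  N-06: calculated 51.9 vs reported 51.9 → residual 0.0 km
  N-07: calculated 150.7 vs reported 150.7 → residual 0.0 km
  N-08: calculated 171.1 vs reported 171.1 → residual 0.0 km
N-06, N-07, N-08 are mutually consistent (residuals ≈ 0); N-05 is off by 30.9 km.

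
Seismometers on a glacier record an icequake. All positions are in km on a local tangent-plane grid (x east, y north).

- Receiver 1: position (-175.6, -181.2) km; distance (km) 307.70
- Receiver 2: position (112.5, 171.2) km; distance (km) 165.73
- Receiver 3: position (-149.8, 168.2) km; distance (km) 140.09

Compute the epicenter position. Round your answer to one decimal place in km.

Circle about each station: (x + 175.6)² + (y + 181.2)² = 307.70²; (x − 112.5)² + (y − 171.2)² = 165.73²; (x + 149.8)² + (y − 168.2)² = 140.09².
Subtracting the Receiver 1 equation from the Receiver 2 and Receiver 3 equations removes the quadratic terms:
576.2 x + 704.8 y = 45509.75
51.6 x + 698.8 y = 62116.56
Solving the 2×2 system: x ≈ -32.7, y ≈ 91.3 km.
Check against Receiver 1 (with the unrounded x, y): √((x + 175.6)²+(y + 181.2)²) = 307.70 ≈ 307.70 km. ✓

x ≈ -32.7 km, y ≈ 91.3 km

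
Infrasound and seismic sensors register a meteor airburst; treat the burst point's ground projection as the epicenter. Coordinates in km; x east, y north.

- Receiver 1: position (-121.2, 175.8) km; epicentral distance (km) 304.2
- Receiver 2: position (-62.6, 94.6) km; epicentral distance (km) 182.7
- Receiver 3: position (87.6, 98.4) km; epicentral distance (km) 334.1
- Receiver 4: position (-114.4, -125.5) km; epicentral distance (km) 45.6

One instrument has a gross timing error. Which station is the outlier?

Solve using three stations at a time. Using Receiver 1, Receiver 3, Receiver 4 (subtract circle equations pairwise → linear system) gives (x, y) ≈ (-160.0, -125.9).
Distances from that point to each station vs reported:
  Receiver 1: calculated 304.2 vs reported 304.2 → residual 0.0 km
  Receiver 2: calculated 241.1 vs reported 182.7 → residual 58.4 km
  Receiver 3: calculated 334.1 vs reported 334.1 → residual 0.0 km
  Receiver 4: calculated 45.6 vs reported 45.6 → residual 0.0 km
Receiver 1, Receiver 3, Receiver 4 are mutually consistent (residuals ≈ 0); Receiver 2 is off by 58.4 km.

Receiver 2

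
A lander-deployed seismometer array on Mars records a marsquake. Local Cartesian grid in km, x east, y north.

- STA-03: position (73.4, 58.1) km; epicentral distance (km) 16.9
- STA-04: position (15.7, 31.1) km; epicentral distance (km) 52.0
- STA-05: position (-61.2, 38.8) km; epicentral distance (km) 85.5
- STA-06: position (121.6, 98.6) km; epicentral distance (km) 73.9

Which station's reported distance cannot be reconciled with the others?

Solve using three stations at a time. Using STA-03, STA-04, STA-06 (subtract circle equations pairwise → linear system) gives (x, y) ≈ (57.1, 62.5).
Distances from that point to each station vs reported:
  STA-03: calculated 16.9 vs reported 16.9 → residual 0.0 km
  STA-04: calculated 52.0 vs reported 52.0 → residual 0.0 km
  STA-05: calculated 120.7 vs reported 85.5 → residual 35.2 km
  STA-06: calculated 73.9 vs reported 73.9 → residual 0.0 km
STA-03, STA-04, STA-06 are mutually consistent (residuals ≈ 0); STA-05 is off by 35.2 km.

STA-05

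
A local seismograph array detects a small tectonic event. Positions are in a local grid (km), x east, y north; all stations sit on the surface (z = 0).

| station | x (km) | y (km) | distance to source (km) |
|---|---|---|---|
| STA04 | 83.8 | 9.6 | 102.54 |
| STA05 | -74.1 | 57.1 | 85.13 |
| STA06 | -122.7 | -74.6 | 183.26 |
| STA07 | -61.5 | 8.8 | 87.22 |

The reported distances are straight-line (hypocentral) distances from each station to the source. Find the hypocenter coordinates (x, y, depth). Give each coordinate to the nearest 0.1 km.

(0.9, 54.6, 40.2)

Each station gives a sphere (x−x_i)² + (y−y_i)² + z² = d_i² (stations at z=0).
Subtracting the STA04 sphere from STA05 and STA06: z² cancels, leaving linear equations in x and y:
-315.8 x + 95.0 y = 4903.95
-413.0 x − 168.4 y = -9563.93
Solving: x ≈ 0.895, y ≈ 54.597 km (keep extra digits for the depth step; rounded: 0.9, 54.6).
Then from the STA04 sphere: z² = 102.54² − (x − 83.8)² − (y − 9.6)² with x = 0.895, y = 54.597, so z ≈ 40.206 ≈ 40.2 km.
Check against STA07 (with the unrounded solution): distance 87.22 ≈ 87.22 km. ✓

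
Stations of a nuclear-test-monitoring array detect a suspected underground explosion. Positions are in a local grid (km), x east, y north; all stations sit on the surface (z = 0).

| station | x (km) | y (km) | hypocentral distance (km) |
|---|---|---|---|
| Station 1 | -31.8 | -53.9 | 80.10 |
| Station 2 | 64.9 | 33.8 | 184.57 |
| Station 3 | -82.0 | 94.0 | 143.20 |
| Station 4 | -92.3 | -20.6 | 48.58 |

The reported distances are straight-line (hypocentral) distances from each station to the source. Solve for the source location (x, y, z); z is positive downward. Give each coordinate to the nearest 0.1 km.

x ≈ -97.9 km, y ≈ -41.5 km, depth ≈ 43.5 km

Each station gives a sphere (x−x_i)² + (y−y_i)² + z² = d_i² (stations at z=0).
Subtracting the Station 1 sphere from Station 2 and Station 3: z² cancels, leaving linear equations in x and y:
193.4 x + 175.4 y = -26212.07
-100.4 x + 295.8 y = -2446.68
Solving: x ≈ -97.896, y ≈ -41.499 km (keep extra digits for the depth step; rounded: -97.9, -41.5).
Then from the Station 1 sphere: z² = 80.10² − (x + 31.8)² − (y + 53.9)² with x = -97.896, y = -41.499, so z ≈ 43.515 ≈ 43.5 km.
Check against Station 4 (with the unrounded solution): distance 48.60 ≈ 48.58 km. ✓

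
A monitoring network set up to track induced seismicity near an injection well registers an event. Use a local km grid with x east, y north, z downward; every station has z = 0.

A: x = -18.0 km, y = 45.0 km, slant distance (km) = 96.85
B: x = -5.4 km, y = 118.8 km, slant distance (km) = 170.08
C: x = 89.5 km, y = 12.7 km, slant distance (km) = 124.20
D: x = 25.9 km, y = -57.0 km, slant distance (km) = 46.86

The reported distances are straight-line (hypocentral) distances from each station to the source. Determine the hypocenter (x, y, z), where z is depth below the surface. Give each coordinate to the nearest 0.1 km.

Each station gives a sphere (x−x_i)² + (y−y_i)² + z² = d_i² (stations at z=0).
Subtracting the A sphere from B and C: z² cancels, leaving linear equations in x and y:
25.2 x + 147.6 y = -7753.68
215.0 x − 64.6 y = -223.18
Solving: x ≈ -16.001, y ≈ -49.800 km (keep extra digits for the depth step; rounded: -16.0, -49.8).
Then from the A sphere: z² = 96.85² − (x + 18.0)² − (y − 45.0)² with x = -16.001, y = -49.800, so z ≈ 19.720 ≈ 19.7 km.

x ≈ -16.0 km, y ≈ -49.8 km, depth ≈ 19.7 km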